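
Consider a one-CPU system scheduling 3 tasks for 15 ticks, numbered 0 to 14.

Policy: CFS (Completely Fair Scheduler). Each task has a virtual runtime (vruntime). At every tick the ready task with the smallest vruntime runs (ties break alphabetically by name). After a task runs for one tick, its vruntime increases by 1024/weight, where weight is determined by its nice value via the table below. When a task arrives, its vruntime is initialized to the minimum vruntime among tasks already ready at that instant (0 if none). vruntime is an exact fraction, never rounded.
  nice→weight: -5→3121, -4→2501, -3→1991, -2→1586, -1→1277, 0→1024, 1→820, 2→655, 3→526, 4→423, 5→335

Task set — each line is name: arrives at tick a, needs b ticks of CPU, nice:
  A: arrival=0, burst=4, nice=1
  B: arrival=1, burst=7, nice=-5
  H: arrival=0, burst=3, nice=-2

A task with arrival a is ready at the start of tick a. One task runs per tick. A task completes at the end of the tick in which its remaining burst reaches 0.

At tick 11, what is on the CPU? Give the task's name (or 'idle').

running at tick 11 = B

t=0: vr[A=0 H=0] → run A
t=1: vr[A=256/205 B=0 H=0] → run B
t=2: vr[A=256/205 B=1024/3121 H=0] → run H
t=3: vr[A=256/205 B=1024/3121 H=512/793] → run B
t=4: vr[A=256/205 B=2048/3121 H=512/793] → run H
t=5: vr[A=256/205 B=2048/3121 H=1024/793] → run B
t=6: vr[A=256/205 B=3072/3121 H=1024/793] → run B
t=7: vr[A=256/205 B=4096/3121 H=1024/793] → run A
t=8: vr[A=512/205 B=4096/3121 H=1024/793] → run H
t=9: vr[A=512/205 B=4096/3121] → run B
t=10: vr[A=512/205 B=5120/3121] → run B
t=11: vr[A=512/205 B=6144/3121] → run B
t=12: vr[A=512/205] → run A
t=13: vr[A=768/205] → run A
t=14: (idle)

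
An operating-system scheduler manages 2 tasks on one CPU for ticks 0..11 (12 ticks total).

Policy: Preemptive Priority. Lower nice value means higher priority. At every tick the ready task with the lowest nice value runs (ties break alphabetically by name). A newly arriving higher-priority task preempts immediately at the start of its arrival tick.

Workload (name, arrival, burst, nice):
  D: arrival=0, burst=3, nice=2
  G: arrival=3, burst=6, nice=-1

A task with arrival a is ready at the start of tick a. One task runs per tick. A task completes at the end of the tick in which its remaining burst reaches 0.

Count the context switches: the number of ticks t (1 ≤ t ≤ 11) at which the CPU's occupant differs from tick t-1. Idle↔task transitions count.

context switches = 2

t=0: ready={D} → run D
t=1: ready={D} → run D
t=2: ready={D} → run D
t=3: ready={G} → run G
t=4: ready={G} → run G
t=5: ready={G} → run G
t=6: ready={G} → run G
t=7: ready={G} → run G
t=8: ready={G} → run G
t=9: (idle)
t=10: (idle)
t=11: (idle)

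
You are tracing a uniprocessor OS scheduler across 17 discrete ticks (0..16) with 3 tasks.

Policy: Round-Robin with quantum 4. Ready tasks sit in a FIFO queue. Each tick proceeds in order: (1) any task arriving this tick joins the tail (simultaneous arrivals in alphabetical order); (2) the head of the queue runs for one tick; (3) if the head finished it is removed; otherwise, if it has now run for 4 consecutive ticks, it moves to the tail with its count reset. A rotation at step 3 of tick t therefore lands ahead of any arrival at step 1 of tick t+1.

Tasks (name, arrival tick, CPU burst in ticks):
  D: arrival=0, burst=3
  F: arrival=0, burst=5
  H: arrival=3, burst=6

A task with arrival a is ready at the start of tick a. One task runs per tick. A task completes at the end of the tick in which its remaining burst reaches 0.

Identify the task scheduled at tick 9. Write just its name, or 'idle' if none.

t=0: queue=[D,F] q_used=0 → run D
t=1: queue=[D,F] q_used=1 → run D
t=2: queue=[D,F] q_used=2 → run D
t=3: queue=[F,H] q_used=0 → run F
t=4: queue=[F,H] q_used=1 → run F
t=5: queue=[F,H] q_used=2 → run F
t=6: queue=[F,H] q_used=3 → run F
t=7: queue=[H,F] q_used=0 → run H
t=8: queue=[H,F] q_used=1 → run H
t=9: queue=[H,F] q_used=2 → run H
t=10: queue=[H,F] q_used=3 → run H
t=11: queue=[F,H] q_used=0 → run F
t=12: queue=[H] q_used=0 → run H
t=13: queue=[H] q_used=1 → run H
t=14: (idle)
t=15: (idle)
t=16: (idle)

running at tick 9 = H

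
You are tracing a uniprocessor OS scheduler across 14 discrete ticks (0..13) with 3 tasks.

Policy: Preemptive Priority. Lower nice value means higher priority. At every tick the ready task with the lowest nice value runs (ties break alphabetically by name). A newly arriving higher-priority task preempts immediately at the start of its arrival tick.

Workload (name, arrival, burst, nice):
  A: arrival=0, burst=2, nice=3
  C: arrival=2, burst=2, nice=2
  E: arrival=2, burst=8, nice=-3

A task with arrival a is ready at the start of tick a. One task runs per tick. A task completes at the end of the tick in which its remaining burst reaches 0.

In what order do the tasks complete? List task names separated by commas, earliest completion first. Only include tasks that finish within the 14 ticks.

t=0: ready={A} → run A
t=1: ready={A} → run A
t=2: ready={C,E} → run E
t=3: ready={C,E} → run E
t=4: ready={C,E} → run E
t=5: ready={C,E} → run E
t=6: ready={C,E} → run E
t=7: ready={C,E} → run E
t=8: ready={C,E} → run E
t=9: ready={C,E} → run E
t=10: ready={C} → run C
t=11: ready={C} → run C
t=12: (idle)
t=13: (idle)

completion order = A, E, C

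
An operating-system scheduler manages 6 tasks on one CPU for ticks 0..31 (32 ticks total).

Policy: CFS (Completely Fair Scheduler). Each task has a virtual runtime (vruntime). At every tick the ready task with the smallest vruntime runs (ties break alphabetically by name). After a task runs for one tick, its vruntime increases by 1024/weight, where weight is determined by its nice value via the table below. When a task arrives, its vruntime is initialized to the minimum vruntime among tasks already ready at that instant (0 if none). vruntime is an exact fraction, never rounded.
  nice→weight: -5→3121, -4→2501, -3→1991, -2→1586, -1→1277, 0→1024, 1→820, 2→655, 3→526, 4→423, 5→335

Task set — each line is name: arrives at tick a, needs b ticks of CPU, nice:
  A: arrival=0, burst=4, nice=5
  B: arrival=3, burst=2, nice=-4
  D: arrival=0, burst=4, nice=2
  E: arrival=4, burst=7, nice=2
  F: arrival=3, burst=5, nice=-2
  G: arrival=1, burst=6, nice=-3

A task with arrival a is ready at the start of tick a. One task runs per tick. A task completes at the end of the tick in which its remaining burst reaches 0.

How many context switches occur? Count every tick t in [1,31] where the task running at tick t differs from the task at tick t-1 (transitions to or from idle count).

context switches = 27

t=0: vr[A=0 D=0] → run A
t=1: vr[A=1024/335 D=0 G=0] → run D
t=2: vr[A=1024/335 D=1024/655 G=0] → run G
t=3: vr[A=1024/335 B=1024/1991 D=1024/655 F=1024/1991 G=1024/1991] → run B
t=4: vr[A=1024/335 B=4599808/4979491 D=1024/655 E=1024/1991 F=1024/1991 G=1024/1991] → run E
t=5: vr[A=1024/335 B=4599808/4979491 D=1024/655 E=2709504/1304105 F=1024/1991 G=1024/1991] → run F
t=6: vr[A=1024/335 B=4599808/4979491 D=1024/655 E=2709504/1304105 F=1831424/1578863 G=1024/1991] → run G
t=7: vr[A=1024/335 B=4599808/4979491 D=1024/655 E=2709504/1304105 F=1831424/1578863 G=2048/1991] → run B
t=8: vr[A=1024/335 D=1024/655 E=2709504/1304105 F=1831424/1578863 G=2048/1991] → run G
t=9: vr[A=1024/335 D=1024/655 E=2709504/1304105 F=1831424/1578863 G=3072/1991] → run F
t=10: vr[A=1024/335 D=1024/655 E=2709504/1304105 F=2850816/1578863 G=3072/1991] → run G
t=11: vr[A=1024/335 D=1024/655 E=2709504/1304105 F=2850816/1578863 G=4096/1991] → run D
t=12: vr[A=1024/335 D=2048/655 E=2709504/1304105 F=2850816/1578863 G=4096/1991] → run F
t=13: vr[A=1024/335 D=2048/655 E=2709504/1304105 F=3870208/1578863 G=4096/1991] → run G
t=14: vr[A=1024/335 D=2048/655 E=2709504/1304105 F=3870208/1578863 G=5120/1991] → run E
t=15: vr[A=1024/335 D=2048/655 E=4748288/1304105 F=3870208/1578863 G=5120/1991] → run F
t=16: vr[A=1024/335 D=2048/655 E=4748288/1304105 F=4889600/1578863 G=5120/1991] → run G
t=17: vr[A=1024/335 D=2048/655 E=4748288/1304105 F=4889600/1578863] → run A
t=18: vr[A=2048/335 D=2048/655 E=4748288/1304105 F=4889600/1578863] → run F
t=19: vr[A=2048/335 D=2048/655 E=4748288/1304105] → run D
t=20: vr[A=2048/335 D=3072/655 E=4748288/1304105] → run E
t=21: vr[A=2048/335 D=3072/655 E=6787072/1304105] → run D
t=22: vr[A=2048/335 E=6787072/1304105] → run E
t=23: vr[A=2048/335 E=8825856/1304105] → run A
t=24: vr[A=3072/335 E=8825856/1304105] → run E
t=25: vr[A=3072/335 E=2172928/260821] → run E
t=26: vr[A=3072/335 E=12903424/1304105] → run A
t=27: vr[E=12903424/1304105] → run E
t=28: (idle)
t=29: (idle)
t=30: (idle)
t=31: (idle)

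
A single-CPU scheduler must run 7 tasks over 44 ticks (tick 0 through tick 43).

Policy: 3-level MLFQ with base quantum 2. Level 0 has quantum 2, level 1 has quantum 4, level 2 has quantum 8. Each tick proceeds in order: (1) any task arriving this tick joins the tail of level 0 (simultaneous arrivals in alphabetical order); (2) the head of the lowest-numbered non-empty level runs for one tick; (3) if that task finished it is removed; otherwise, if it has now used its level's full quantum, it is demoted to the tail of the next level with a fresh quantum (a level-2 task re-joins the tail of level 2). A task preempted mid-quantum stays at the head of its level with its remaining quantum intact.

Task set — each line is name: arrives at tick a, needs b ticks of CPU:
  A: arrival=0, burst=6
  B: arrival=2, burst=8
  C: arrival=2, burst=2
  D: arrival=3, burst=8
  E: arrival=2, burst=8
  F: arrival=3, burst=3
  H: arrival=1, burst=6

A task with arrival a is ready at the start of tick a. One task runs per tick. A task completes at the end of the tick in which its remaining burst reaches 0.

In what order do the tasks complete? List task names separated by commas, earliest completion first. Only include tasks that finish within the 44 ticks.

t=0: L0/L1/L2 = A/-/- → run A
t=1: L0/L1/L2 = AH/-/- → run A
t=2: L0/L1/L2 = HBCE/A/- → run H
t=3: L0/L1/L2 = HBCEDF/A/- → run H
t=4: L0/L1/L2 = BCEDF/AH/- → run B
t=5: L0/L1/L2 = BCEDF/AH/- → run B
t=6: L0/L1/L2 = CEDF/AHB/- → run C
t=7: L0/L1/L2 = CEDF/AHB/- → run C
t=8: L0/L1/L2 = EDF/AHB/- → run E
t=9: L0/L1/L2 = EDF/AHB/- → run E
t=10: L0/L1/L2 = DF/AHBE/- → run D
t=11: L0/L1/L2 = DF/AHBE/- → run D
t=12: L0/L1/L2 = F/AHBED/- → run F
t=13: L0/L1/L2 = F/AHBED/- → run F
t=14: L0/L1/L2 = -/AHBEDF/- → run A
t=15: L0/L1/L2 = -/AHBEDF/- → run A
t=16: L0/L1/L2 = -/AHBEDF/- → run A
t=17: L0/L1/L2 = -/AHBEDF/- → run A
t=18: L0/L1/L2 = -/HBEDF/- → run H
t=19: L0/L1/L2 = -/HBEDF/- → run H
t=20: L0/L1/L2 = -/HBEDF/- → run H
t=21: L0/L1/L2 = -/HBEDF/- → run H
t=22: L0/L1/L2 = -/BEDF/- → run B
t=23: L0/L1/L2 = -/BEDF/- → run B
t=24: L0/L1/L2 = -/BEDF/- → run B
t=25: L0/L1/L2 = -/BEDF/- → run B
t=26: L0/L1/L2 = -/EDF/B → run E
t=27: L0/L1/L2 = -/EDF/B → run E
t=28: L0/L1/L2 = -/EDF/B → run E
t=29: L0/L1/L2 = -/EDF/B → run E
t=30: L0/L1/L2 = -/DF/BE → run D
t=31: L0/L1/L2 = -/DF/BE → run D
t=32: L0/L1/L2 = -/DF/BE → run D
t=33: L0/L1/L2 = -/DF/BE → run D
t=34: L0/L1/L2 = -/F/BED → run F
t=35: L0/L1/L2 = -/-/BED → run B
t=36: L0/L1/L2 = -/-/BED → run B
t=37: L0/L1/L2 = -/-/ED → run E
t=38: L0/L1/L2 = -/-/ED → run E
t=39: L0/L1/L2 = -/-/D → run D
t=40: L0/L1/L2 = -/-/D → run D
t=41: (idle)
t=42: (idle)
t=43: (idle)

completion order = C, A, H, F, B, E, D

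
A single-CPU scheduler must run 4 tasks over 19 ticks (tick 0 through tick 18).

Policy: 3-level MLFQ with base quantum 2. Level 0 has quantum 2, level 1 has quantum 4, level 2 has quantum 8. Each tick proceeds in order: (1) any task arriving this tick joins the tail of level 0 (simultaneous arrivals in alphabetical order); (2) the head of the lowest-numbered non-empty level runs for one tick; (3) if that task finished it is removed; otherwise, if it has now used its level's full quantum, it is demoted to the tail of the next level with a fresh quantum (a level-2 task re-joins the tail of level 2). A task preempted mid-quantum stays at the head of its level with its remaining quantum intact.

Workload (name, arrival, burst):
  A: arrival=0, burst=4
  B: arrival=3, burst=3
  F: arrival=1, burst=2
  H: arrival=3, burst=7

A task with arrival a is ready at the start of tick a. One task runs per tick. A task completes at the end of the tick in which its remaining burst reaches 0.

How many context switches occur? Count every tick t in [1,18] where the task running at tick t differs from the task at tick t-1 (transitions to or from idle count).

context switches = 7

t=0: L0/L1/L2 = A/-/- → run A
t=1: L0/L1/L2 = AF/-/- → run A
t=2: L0/L1/L2 = F/A/- → run F
t=3: L0/L1/L2 = FBH/A/- → run F
t=4: L0/L1/L2 = BH/A/- → run B
t=5: L0/L1/L2 = BH/A/- → run B
t=6: L0/L1/L2 = H/AB/- → run H
t=7: L0/L1/L2 = H/AB/- → run H
t=8: L0/L1/L2 = -/ABH/- → run A
t=9: L0/L1/L2 = -/ABH/- → run A
t=10: L0/L1/L2 = -/BH/- → run B
t=11: L0/L1/L2 = -/H/- → run H
t=12: L0/L1/L2 = -/H/- → run H
t=13: L0/L1/L2 = -/H/- → run H
t=14: L0/L1/L2 = -/H/- → run H
t=15: L0/L1/L2 = -/-/H → run H
t=16: (idle)
t=17: (idle)
t=18: (idle)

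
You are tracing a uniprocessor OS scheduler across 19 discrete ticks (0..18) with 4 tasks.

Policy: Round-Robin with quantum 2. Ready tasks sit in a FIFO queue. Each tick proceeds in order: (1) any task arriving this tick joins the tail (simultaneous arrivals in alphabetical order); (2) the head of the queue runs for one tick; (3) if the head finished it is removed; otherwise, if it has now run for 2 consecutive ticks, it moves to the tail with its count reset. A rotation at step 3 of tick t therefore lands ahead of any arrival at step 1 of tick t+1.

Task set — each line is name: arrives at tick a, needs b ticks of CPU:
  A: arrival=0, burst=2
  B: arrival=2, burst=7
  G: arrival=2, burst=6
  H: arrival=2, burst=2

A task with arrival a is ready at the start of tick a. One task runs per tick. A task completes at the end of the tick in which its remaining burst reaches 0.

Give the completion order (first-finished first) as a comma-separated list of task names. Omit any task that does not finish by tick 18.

completion order = A, H, G, B

t=0: queue=[A] q_used=0 → run A
t=1: queue=[A] q_used=1 → run A
t=2: queue=[B,G,H] q_used=0 → run B
t=3: queue=[B,G,H] q_used=1 → run B
t=4: queue=[G,H,B] q_used=0 → run G
t=5: queue=[G,H,B] q_used=1 → run G
t=6: queue=[H,B,G] q_used=0 → run H
t=7: queue=[H,B,G] q_used=1 → run H
t=8: queue=[B,G] q_used=0 → run B
t=9: queue=[B,G] q_used=1 → run B
t=10: queue=[G,B] q_used=0 → run G
t=11: queue=[G,B] q_used=1 → run G
t=12: queue=[B,G] q_used=0 → run B
t=13: queue=[B,G] q_used=1 → run B
t=14: queue=[G,B] q_used=0 → run G
t=15: queue=[G,B] q_used=1 → run G
t=16: queue=[B] q_used=0 → run B
t=17: (idle)
t=18: (idle)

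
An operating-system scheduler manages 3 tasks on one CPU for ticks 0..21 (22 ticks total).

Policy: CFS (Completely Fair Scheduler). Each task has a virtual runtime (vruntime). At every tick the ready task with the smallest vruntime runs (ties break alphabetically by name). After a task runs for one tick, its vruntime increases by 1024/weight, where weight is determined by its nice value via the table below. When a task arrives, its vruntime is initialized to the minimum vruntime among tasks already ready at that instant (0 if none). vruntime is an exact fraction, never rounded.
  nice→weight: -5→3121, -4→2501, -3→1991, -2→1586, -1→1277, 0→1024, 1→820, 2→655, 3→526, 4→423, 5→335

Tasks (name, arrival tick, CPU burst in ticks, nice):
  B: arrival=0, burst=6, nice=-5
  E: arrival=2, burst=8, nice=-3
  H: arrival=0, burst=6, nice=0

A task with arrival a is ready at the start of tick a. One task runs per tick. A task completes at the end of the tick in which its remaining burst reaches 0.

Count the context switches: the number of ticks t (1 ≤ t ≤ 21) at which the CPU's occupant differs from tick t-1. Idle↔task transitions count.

context switches = 17

t=0: vr[B=0 H=0] → run B
t=1: vr[B=1024/3121 H=0] → run H
t=2: vr[B=1024/3121 E=1024/3121 H=1] → run B
t=3: vr[B=2048/3121 E=1024/3121 H=1] → run E
t=4: vr[B=2048/3121 E=5234688/6213911 H=1] → run B
t=5: vr[B=3072/3121 E=5234688/6213911 H=1] → run E
t=6: vr[B=3072/3121 E=8430592/6213911 H=1] → run B
t=7: vr[B=4096/3121 E=8430592/6213911 H=1] → run H
t=8: vr[B=4096/3121 E=8430592/6213911 H=2] → run B
t=9: vr[B=5120/3121 E=8430592/6213911 H=2] → run E
t=10: vr[B=5120/3121 E=11626496/6213911 H=2] → run B
t=11: vr[E=11626496/6213911 H=2] → run E
t=12: vr[E=14822400/6213911 H=2] → run H
t=13: vr[E=14822400/6213911 H=3] → run E
t=14: vr[E=18018304/6213911 H=3] → run E
t=15: vr[E=21214208/6213911 H=3] → run H
t=16: vr[E=21214208/6213911 H=4] → run E
t=17: vr[E=24410112/6213911 H=4] → run E
t=18: vr[H=4] → run H
t=19: vr[H=5] → run H
t=20: (idle)
t=21: (idle)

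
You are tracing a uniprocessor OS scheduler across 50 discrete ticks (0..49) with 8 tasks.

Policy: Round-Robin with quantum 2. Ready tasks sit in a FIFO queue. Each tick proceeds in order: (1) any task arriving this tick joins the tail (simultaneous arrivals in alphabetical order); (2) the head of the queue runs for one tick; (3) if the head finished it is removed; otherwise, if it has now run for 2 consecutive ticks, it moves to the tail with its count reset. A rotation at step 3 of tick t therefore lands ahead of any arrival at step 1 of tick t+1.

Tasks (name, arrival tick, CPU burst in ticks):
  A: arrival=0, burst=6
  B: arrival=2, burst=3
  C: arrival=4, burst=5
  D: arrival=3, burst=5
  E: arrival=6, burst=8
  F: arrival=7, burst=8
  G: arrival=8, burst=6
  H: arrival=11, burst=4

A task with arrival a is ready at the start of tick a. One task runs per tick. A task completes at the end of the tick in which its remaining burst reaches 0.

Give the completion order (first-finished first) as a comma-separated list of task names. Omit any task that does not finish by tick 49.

completion order = A, B, D, H, C, G, E, F

t=0: queue=[A] q_used=0 → run A
t=1: queue=[A] q_used=1 → run A
t=2: queue=[A,B] q_used=0 → run A
t=3: queue=[A,B,D] q_used=1 → run A
t=4: queue=[B,D,A,C] q_used=0 → run B
t=5: queue=[B,D,A,C] q_used=1 → run B
t=6: queue=[D,A,C,B,E] q_used=0 → run D
t=7: queue=[D,A,C,B,E,F] q_used=1 → run D
t=8: queue=[A,C,B,E,F,D,G] q_used=0 → run A
t=9: queue=[A,C,B,E,F,D,G] q_used=1 → run A
t=10: queue=[C,B,E,F,D,G] q_used=0 → run C
t=11: queue=[C,B,E,F,D,G,H] q_used=1 → run C
t=12: queue=[B,E,F,D,G,H,C] q_used=0 → run B
t=13: queue=[E,F,D,G,H,C] q_used=0 → run E
t=14: queue=[E,F,D,G,H,C] q_used=1 → run E
t=15: queue=[F,D,G,H,C,E] q_used=0 → run F
t=16: queue=[F,D,G,H,C,E] q_used=1 → run F
t=17: queue=[D,G,H,C,E,F] q_used=0 → run D
t=18: queue=[D,G,H,C,E,F] q_used=1 → run D
t=19: queue=[G,H,C,E,F,D] q_used=0 → run G
t=20: queue=[G,H,C,E,F,D] q_used=1 → run G
t=21: queue=[H,C,E,F,D,G] q_used=0 → run H
t=22: queue=[H,C,E,F,D,G] q_used=1 → run H
t=23: queue=[C,E,F,D,G,H] q_used=0 → run C
t=24: queue=[C,E,F,D,G,H] q_used=1 → run C
t=25: queue=[E,F,D,G,H,C] q_used=0 → run E
t=26: queue=[E,F,D,G,H,C] q_used=1 → run E
t=27: queue=[F,D,G,H,C,E] q_used=0 → run F
t=28: queue=[F,D,G,H,C,E] q_used=1 → run F
t=29: queue=[D,G,H,C,E,F] q_used=0 → run D
t=30: queue=[G,H,C,E,F] q_used=0 → run G
t=31: queue=[G,H,C,E,F] q_used=1 → run G
t=32: queue=[H,C,E,F,G] q_used=0 → run H
t=33: queue=[H,C,E,F,G] q_used=1 → run H
t=34: queue=[C,E,F,G] q_used=0 → run C
t=35: queue=[E,F,G] q_used=0 → run E
t=36: queue=[E,F,G] q_used=1 → run E
t=37: queue=[F,G,E] q_used=0 → run F
t=38: queue=[F,G,E] q_used=1 → run F
t=39: queue=[G,E,F] q_used=0 → run G
t=40: queue=[G,E,F] q_used=1 → run G
t=41: queue=[E,F] q_used=0 → run E
t=42: queue=[E,F] q_used=1 → run E
t=43: queue=[F] q_used=0 → run F
t=44: queue=[F] q_used=1 → run F
t=45: (idle)
t=46: (idle)
t=47: (idle)
t=48: (idle)
t=49: (idle)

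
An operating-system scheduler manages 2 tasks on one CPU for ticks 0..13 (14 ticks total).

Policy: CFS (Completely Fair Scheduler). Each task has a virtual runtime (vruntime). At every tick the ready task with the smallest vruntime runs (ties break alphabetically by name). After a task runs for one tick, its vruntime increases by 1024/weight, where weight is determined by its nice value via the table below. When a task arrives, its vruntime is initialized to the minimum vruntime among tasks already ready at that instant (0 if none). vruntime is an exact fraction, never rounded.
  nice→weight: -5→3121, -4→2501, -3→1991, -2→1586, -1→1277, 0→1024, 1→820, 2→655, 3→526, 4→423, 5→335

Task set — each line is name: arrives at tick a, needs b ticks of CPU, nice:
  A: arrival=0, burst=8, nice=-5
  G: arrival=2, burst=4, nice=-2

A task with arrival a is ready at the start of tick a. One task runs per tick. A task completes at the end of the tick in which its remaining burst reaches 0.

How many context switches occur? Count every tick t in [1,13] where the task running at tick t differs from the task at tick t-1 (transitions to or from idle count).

t=0: vr[A=0] → run A
t=1: vr[A=1024/3121] → run A
t=2: vr[A=2048/3121 G=2048/3121] → run A
t=3: vr[A=3072/3121 G=2048/3121] → run G
t=4: vr[A=3072/3121 G=3222016/2474953] → run A
t=5: vr[A=4096/3121 G=3222016/2474953] → run G
t=6: vr[A=4096/3121 G=4819968/2474953] → run A
t=7: vr[A=5120/3121 G=4819968/2474953] → run A
t=8: vr[A=6144/3121 G=4819968/2474953] → run G
t=9: vr[A=6144/3121 G=6417920/2474953] → run A
t=10: vr[A=7168/3121 G=6417920/2474953] → run A
t=11: vr[G=6417920/2474953] → run G
t=12: (idle)
t=13: (idle)

context switches = 8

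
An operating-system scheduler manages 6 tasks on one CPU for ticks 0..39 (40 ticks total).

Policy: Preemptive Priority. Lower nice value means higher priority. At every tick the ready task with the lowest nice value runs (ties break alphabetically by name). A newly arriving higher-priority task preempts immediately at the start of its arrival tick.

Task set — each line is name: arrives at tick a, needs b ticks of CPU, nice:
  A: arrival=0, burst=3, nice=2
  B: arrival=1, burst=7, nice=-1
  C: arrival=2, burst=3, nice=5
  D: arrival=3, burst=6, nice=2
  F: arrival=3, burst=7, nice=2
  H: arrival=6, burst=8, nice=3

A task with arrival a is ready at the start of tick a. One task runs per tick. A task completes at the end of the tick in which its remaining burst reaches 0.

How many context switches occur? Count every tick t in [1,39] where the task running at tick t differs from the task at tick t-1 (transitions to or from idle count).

context switches = 7

t=0: ready={A} → run A
t=1: ready={A,B} → run B
t=2: ready={A,B,C} → run B
t=3: ready={A,B,C,D,F} → run B
t=4: ready={A,B,C,D,F} → run B
t=5: ready={A,B,C,D,F} → run B
t=6: ready={A,B,C,D,F,H} → run B
t=7: ready={A,B,C,D,F,H} → run B
t=8: ready={A,C,D,F,H} → run A
t=9: ready={A,C,D,F,H} → run A
t=10: ready={C,D,F,H} → run D
t=11: ready={C,D,F,H} → run D
t=12: ready={C,D,F,H} → run D
t=13: ready={C,D,F,H} → run D
t=14: ready={C,D,F,H} → run D
t=15: ready={C,D,F,H} → run D
t=16: ready={C,F,H} → run F
t=17: ready={C,F,H} → run F
t=18: ready={C,F,H} → run F
t=19: ready={C,F,H} → run F
t=20: ready={C,F,H} → run F
t=21: ready={C,F,H} → run F
t=22: ready={C,F,H} → run F
t=23: ready={C,H} → run H
t=24: ready={C,H} → run H
t=25: ready={C,H} → run H
t=26: ready={C,H} → run H
t=27: ready={C,H} → run H
t=28: ready={C,H} → run H
t=29: ready={C,H} → run H
t=30: ready={C,H} → run H
t=31: ready={C} → run C
t=32: ready={C} → run C
t=33: ready={C} → run C
t=34: (idle)
t=35: (idle)
t=36: (idle)
t=37: (idle)
t=38: (idle)
t=39: (idle)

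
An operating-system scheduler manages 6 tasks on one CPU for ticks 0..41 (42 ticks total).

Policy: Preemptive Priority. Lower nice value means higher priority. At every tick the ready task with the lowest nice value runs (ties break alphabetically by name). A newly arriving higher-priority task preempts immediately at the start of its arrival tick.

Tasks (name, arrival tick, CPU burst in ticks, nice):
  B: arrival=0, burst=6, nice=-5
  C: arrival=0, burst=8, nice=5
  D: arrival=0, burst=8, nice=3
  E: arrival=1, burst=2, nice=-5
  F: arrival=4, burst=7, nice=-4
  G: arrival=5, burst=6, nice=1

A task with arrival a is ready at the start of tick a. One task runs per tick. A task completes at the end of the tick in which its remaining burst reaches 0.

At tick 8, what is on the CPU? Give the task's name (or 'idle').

t=0: ready={B,C,D} → run B
t=1: ready={B,C,D,E} → run B
t=2: ready={B,C,D,E} → run B
t=3: ready={B,C,D,E} → run B
t=4: ready={B,C,D,E,F} → run B
t=5: ready={B,C,D,E,F,G} → run B
t=6: ready={C,D,E,F,G} → run E
t=7: ready={C,D,E,F,G} → run E
t=8: ready={C,D,F,G} → run F
t=9: ready={C,D,F,G} → run F
t=10: ready={C,D,F,G} → run F
t=11: ready={C,D,F,G} → run F
t=12: ready={C,D,F,G} → run F
t=13: ready={C,D,F,G} → run F
t=14: ready={C,D,F,G} → run F
t=15: ready={C,D,G} → run G
t=16: ready={C,D,G} → run G
t=17: ready={C,D,G} → run G
t=18: ready={C,D,G} → run G
t=19: ready={C,D,G} → run G
t=20: ready={C,D,G} → run G
t=21: ready={C,D} → run D
t=22: ready={C,D} → run D
t=23: ready={C,D} → run D
t=24: ready={C,D} → run D
t=25: ready={C,D} → run D
t=26: ready={C,D} → run D
t=27: ready={C,D} → run D
t=28: ready={C,D} → run D
t=29: ready={C} → run C
t=30: ready={C} → run C
t=31: ready={C} → run C
t=32: ready={C} → run C
t=33: ready={C} → run C
t=34: ready={C} → run C
t=35: ready={C} → run C
t=36: ready={C} → run C
t=37: (idle)
t=38: (idle)
t=39: (idle)
t=40: (idle)
t=41: (idle)

running at tick 8 = F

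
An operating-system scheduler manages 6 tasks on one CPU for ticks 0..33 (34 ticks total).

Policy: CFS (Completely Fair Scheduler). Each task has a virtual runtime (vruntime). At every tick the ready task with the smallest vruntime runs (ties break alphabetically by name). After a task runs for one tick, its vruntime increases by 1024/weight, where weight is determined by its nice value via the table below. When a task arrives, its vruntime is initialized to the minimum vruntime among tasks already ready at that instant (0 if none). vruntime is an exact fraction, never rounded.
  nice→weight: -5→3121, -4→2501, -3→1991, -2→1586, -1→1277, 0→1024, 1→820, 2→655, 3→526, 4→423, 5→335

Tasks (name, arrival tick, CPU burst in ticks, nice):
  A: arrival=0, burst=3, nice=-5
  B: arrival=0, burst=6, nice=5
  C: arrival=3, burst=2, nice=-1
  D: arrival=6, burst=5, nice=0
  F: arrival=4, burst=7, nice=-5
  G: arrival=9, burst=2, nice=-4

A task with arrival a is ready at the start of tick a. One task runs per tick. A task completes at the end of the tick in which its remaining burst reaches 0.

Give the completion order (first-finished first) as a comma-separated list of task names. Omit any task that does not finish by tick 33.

completion order = A, C, G, F, D, B

t=0: vr[A=0 B=0] → run A
t=1: vr[A=1024/3121 B=0] → run B
t=2: vr[A=1024/3121 B=1024/335] → run A
t=3: vr[A=2048/3121 B=1024/335 C=2048/3121] → run A
t=4: vr[B=1024/335 C=2048/3121 F=2048/3121] → run C
t=5: vr[B=1024/335 C=5811200/3985517 F=2048/3121] → run F
t=6: vr[B=1024/335 C=5811200/3985517 D=3072/3121 F=3072/3121] → run D
t=7: vr[B=1024/335 C=5811200/3985517 D=6193/3121 F=3072/3121] → run F
t=8: vr[B=1024/335 C=5811200/3985517 D=6193/3121 F=4096/3121] → run F
t=9: vr[B=1024/335 C=5811200/3985517 D=6193/3121 F=5120/3121 G=5811200/3985517] → run C
t=10: vr[B=1024/335 D=6193/3121 F=5120/3121 G=5811200/3985517] → run G
t=11: vr[B=1024/335 D=6193/3121 F=5120/3121 G=18614980608/9967778017] → run F
t=12: vr[B=1024/335 D=6193/3121 F=6144/3121 G=18614980608/9967778017] → run G
t=13: vr[B=1024/335 D=6193/3121 F=6144/3121] → run F
t=14: vr[B=1024/335 D=6193/3121 F=7168/3121] → run D
t=15: vr[B=1024/335 D=9314/3121 F=7168/3121] → run F
t=16: vr[B=1024/335 D=9314/3121 F=8192/3121] → run F
t=17: vr[B=1024/335 D=9314/3121] → run D
t=18: vr[B=1024/335 D=12435/3121] → run B
t=19: vr[B=2048/335 D=12435/3121] → run D
t=20: vr[B=2048/335 D=15556/3121] → run D
t=21: vr[B=2048/335] → run B
t=22: vr[B=3072/335] → run B
t=23: vr[B=4096/335] → run B
t=24: vr[B=1024/67] → run B
t=25: (idle)
t=26: (idle)
t=27: (idle)
t=28: (idle)
t=29: (idle)
t=30: (idle)
t=31: (idle)
t=32: (idle)
t=33: (idle)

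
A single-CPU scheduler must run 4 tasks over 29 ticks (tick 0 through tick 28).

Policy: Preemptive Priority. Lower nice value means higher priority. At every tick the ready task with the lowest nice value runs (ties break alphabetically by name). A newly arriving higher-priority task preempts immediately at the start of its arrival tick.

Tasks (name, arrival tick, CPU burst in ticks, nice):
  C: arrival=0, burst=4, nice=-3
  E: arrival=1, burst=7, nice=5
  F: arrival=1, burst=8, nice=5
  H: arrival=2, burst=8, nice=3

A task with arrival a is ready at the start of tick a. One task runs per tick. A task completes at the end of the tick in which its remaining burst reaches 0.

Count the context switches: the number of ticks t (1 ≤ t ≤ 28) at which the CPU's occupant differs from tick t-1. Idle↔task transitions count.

t=0: ready={C} → run C
t=1: ready={C,E,F} → run C
t=2: ready={C,E,F,H} → run C
t=3: ready={C,E,F,H} → run C
t=4: ready={E,F,H} → run H
t=5: ready={E,F,H} → run H
t=6: ready={E,F,H} → run H
t=7: ready={E,F,H} → run H
t=8: ready={E,F,H} → run H
t=9: ready={E,F,H} → run H
t=10: ready={E,F,H} → run H
t=11: ready={E,F,H} → run H
t=12: ready={E,F} → run E
t=13: ready={E,F} → run E
t=14: ready={E,F} → run E
t=15: ready={E,F} → run E
t=16: ready={E,F} → run E
t=17: ready={E,F} → run E
t=18: ready={E,F} → run E
t=19: ready={F} → run F
t=20: ready={F} → run F
t=21: ready={F} → run F
t=22: ready={F} → run F
t=23: ready={F} → run F
t=24: ready={F} → run F
t=25: ready={F} → run F
t=26: ready={F} → run F
t=27: (idle)
t=28: (idle)

context switches = 4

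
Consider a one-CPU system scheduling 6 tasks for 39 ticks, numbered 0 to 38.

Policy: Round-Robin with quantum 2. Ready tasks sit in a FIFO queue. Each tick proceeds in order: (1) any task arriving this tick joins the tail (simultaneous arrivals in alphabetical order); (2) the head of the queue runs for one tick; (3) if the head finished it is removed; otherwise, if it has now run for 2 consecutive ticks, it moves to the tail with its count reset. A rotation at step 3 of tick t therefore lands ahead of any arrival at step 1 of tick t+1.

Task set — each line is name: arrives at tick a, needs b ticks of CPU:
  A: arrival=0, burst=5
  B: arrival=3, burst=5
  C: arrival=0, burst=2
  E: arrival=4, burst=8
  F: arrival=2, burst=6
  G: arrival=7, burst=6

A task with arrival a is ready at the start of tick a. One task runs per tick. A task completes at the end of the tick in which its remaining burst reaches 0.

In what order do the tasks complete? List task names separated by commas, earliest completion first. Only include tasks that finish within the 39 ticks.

completion order = C, A, F, B, G, E

t=0: queue=[A,C] q_used=0 → run A
t=1: queue=[A,C] q_used=1 → run A
t=2: queue=[C,A,F] q_used=0 → run C
t=3: queue=[C,A,F,B] q_used=1 → run C
t=4: queue=[A,F,B,E] q_used=0 → run A
t=5: queue=[A,F,B,E] q_used=1 → run A
t=6: queue=[F,B,E,A] q_used=0 → run F
t=7: queue=[F,B,E,A,G] q_used=1 → run F
t=8: queue=[B,E,A,G,F] q_used=0 → run B
t=9: queue=[B,E,A,G,F] q_used=1 → run B
t=10: queue=[E,A,G,F,B] q_used=0 → run E
t=11: queue=[E,A,G,F,B] q_used=1 → run E
t=12: queue=[A,G,F,B,E] q_used=0 → run A
t=13: queue=[G,F,B,E] q_used=0 → run G
t=14: queue=[G,F,B,E] q_used=1 → run G
t=15: queue=[F,B,E,G] q_used=0 → run F
t=16: queue=[F,B,E,G] q_used=1 → run F
t=17: queue=[B,E,G,F] q_used=0 → run B
t=18: queue=[B,E,G,F] q_used=1 → run B
t=19: queue=[E,G,F,B] q_used=0 → run E
t=20: queue=[E,G,F,B] q_used=1 → run E
t=21: queue=[G,F,B,E] q_used=0 → run G
t=22: queue=[G,F,B,E] q_used=1 → run G
t=23: queue=[F,B,E,G] q_used=0 → run F
t=24: queue=[F,B,E,G] q_used=1 → run F
t=25: queue=[B,E,G] q_used=0 → run B
t=26: queue=[E,G] q_used=0 → run E
t=27: queue=[E,G] q_used=1 → run E
t=28: queue=[G,E] q_used=0 → run G
t=29: queue=[G,E] q_used=1 → run G
t=30: queue=[E] q_used=0 → run E
t=31: queue=[E] q_used=1 → run E
t=32: (idle)
t=33: (idle)
t=34: (idle)
t=35: (idle)
t=36: (idle)
t=37: (idle)
t=38: (idle)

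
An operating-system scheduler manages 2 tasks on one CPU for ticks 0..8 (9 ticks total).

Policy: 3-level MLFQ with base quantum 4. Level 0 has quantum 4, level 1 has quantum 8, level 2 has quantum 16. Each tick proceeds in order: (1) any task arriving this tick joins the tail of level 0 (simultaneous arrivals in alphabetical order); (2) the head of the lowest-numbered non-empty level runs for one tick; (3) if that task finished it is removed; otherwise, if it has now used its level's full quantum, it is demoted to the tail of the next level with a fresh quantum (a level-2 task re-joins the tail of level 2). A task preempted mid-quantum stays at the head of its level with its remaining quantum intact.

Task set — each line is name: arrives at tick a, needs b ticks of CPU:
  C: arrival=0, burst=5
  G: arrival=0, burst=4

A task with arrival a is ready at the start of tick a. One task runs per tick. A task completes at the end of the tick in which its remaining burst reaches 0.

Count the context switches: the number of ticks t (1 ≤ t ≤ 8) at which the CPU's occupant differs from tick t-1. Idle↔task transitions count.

t=0: L0/L1/L2 = CG/-/- → run C
t=1: L0/L1/L2 = CG/-/- → run C
t=2: L0/L1/L2 = CG/-/- → run C
t=3: L0/L1/L2 = CG/-/- → run C
t=4: L0/L1/L2 = G/C/- → run G
t=5: L0/L1/L2 = G/C/- → run G
t=6: L0/L1/L2 = G/C/- → run G
t=7: L0/L1/L2 = G/C/- → run G
t=8: L0/L1/L2 = -/C/- → run C

context switches = 2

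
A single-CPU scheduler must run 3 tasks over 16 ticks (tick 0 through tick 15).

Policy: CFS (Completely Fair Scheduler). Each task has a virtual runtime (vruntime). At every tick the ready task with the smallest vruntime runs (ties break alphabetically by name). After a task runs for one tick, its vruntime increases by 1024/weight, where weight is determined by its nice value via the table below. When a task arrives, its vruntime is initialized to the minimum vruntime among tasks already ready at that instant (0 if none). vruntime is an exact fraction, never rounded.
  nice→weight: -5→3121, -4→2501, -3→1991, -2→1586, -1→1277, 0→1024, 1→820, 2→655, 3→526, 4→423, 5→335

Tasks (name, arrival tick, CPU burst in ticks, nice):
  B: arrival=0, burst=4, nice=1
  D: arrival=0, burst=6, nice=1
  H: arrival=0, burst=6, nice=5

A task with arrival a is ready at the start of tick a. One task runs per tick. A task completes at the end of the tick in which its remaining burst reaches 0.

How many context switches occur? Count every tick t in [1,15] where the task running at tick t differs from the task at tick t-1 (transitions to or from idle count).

context switches = 12

t=0: vr[B=0 D=0 H=0] → run B
t=1: vr[B=256/205 D=0 H=0] → run D
t=2: vr[B=256/205 D=256/205 H=0] → run H
t=3: vr[B=256/205 D=256/205 H=1024/335] → run B
t=4: vr[B=512/205 D=256/205 H=1024/335] → run D
t=5: vr[B=512/205 D=512/205 H=1024/335] → run B
t=6: vr[B=768/205 D=512/205 H=1024/335] → run D
t=7: vr[B=768/205 D=768/205 H=1024/335] → run H
t=8: vr[B=768/205 D=768/205 H=2048/335] → run B
t=9: vr[D=768/205 H=2048/335] → run D
t=10: vr[D=1024/205 H=2048/335] → run D
t=11: vr[D=256/41 H=2048/335] → run H
t=12: vr[D=256/41 H=3072/335] → run D
t=13: vr[H=3072/335] → run H
t=14: vr[H=4096/335] → run H
t=15: vr[H=1024/67] → run H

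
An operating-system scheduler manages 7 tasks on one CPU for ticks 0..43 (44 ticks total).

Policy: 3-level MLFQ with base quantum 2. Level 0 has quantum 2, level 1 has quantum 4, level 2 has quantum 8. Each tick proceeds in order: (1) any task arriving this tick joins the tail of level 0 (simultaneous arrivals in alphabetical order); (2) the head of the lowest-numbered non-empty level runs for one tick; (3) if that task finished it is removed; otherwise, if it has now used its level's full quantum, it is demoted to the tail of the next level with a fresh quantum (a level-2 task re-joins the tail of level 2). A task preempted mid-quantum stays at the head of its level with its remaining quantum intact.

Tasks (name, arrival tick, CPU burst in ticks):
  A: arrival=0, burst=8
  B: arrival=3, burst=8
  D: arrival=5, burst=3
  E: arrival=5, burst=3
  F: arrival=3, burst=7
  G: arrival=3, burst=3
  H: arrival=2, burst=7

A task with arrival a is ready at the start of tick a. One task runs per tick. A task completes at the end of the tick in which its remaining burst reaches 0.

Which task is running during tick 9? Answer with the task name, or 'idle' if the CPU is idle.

running at tick 9 = G

t=0: L0/L1/L2 = A/-/- → run A
t=1: L0/L1/L2 = A/-/- → run A
t=2: L0/L1/L2 = H/A/- → run H
t=3: L0/L1/L2 = HBFG/A/- → run H
t=4: L0/L1/L2 = BFG/AH/- → run B
t=5: L0/L1/L2 = BFGDE/AH/- → run B
t=6: L0/L1/L2 = FGDE/AHB/- → run F
t=7: L0/L1/L2 = FGDE/AHB/- → run F
t=8: L0/L1/L2 = GDE/AHBF/- → run G
t=9: L0/L1/L2 = GDE/AHBF/- → run G
t=10: L0/L1/L2 = DE/AHBFG/- → run D
t=11: L0/L1/L2 = DE/AHBFG/- → run D
t=12: L0/L1/L2 = E/AHBFGD/- → run E
t=13: L0/L1/L2 = E/AHBFGD/- → run E
t=14: L0/L1/L2 = -/AHBFGDE/- → run A
t=15: L0/L1/L2 = -/AHBFGDE/- → run A
t=16: L0/L1/L2 = -/AHBFGDE/- → run A
t=17: L0/L1/L2 = -/AHBFGDE/- → run A
t=18: L0/L1/L2 = -/HBFGDE/A → run H
t=19: L0/L1/L2 = -/HBFGDE/A → run H
t=20: L0/L1/L2 = -/HBFGDE/A → run H
t=21: L0/L1/L2 = -/HBFGDE/A → run H
t=22: L0/L1/L2 = -/BFGDE/AH → run B
t=23: L0/L1/L2 = -/BFGDE/AH → run B
t=24: L0/L1/L2 = -/BFGDE/AH → run B
t=25: L0/L1/L2 = -/BFGDE/AH → run B
t=26: L0/L1/L2 = -/FGDE/AHB → run F
t=27: L0/L1/L2 = -/FGDE/AHB → run F
t=28: L0/L1/L2 = -/FGDE/AHB → run F
t=29: L0/L1/L2 = -/FGDE/AHB → run F
t=30: L0/L1/L2 = -/GDE/AHBF → run G
t=31: L0/L1/L2 = -/DE/AHBF → run D
t=32: L0/L1/L2 = -/E/AHBF → run E
t=33: L0/L1/L2 = -/-/AHBF → run A
t=34: L0/L1/L2 = -/-/AHBF → run A
t=35: L0/L1/L2 = -/-/HBF → run H
t=36: L0/L1/L2 = -/-/BF → run B
t=37: L0/L1/L2 = -/-/BF → run B
t=38: L0/L1/L2 = -/-/F → run F
t=39: (idle)
t=40: (idle)
t=41: (idle)
t=42: (idle)
t=43: (idle)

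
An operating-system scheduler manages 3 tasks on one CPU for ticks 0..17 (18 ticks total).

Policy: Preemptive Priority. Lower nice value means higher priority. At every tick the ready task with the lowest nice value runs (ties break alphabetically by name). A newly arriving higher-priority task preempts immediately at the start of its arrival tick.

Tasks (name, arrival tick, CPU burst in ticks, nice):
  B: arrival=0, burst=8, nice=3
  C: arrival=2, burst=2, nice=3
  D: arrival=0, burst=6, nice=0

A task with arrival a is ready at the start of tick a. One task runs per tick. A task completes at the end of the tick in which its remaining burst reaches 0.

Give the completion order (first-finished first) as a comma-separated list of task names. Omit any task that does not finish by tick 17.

t=0: ready={B,D} → run D
t=1: ready={B,D} → run D
t=2: ready={B,C,D} → run D
t=3: ready={B,C,D} → run D
t=4: ready={B,C,D} → run D
t=5: ready={B,C,D} → run D
t=6: ready={B,C} → run B
t=7: ready={B,C} → run B
t=8: ready={B,C} → run B
t=9: ready={B,C} → run B
t=10: ready={B,C} → run B
t=11: ready={B,C} → run B
t=12: ready={B,C} → run B
t=13: ready={B,C} → run B
t=14: ready={C} → run C
t=15: ready={C} → run C
t=16: (idle)
t=17: (idle)

completion order = D, B, C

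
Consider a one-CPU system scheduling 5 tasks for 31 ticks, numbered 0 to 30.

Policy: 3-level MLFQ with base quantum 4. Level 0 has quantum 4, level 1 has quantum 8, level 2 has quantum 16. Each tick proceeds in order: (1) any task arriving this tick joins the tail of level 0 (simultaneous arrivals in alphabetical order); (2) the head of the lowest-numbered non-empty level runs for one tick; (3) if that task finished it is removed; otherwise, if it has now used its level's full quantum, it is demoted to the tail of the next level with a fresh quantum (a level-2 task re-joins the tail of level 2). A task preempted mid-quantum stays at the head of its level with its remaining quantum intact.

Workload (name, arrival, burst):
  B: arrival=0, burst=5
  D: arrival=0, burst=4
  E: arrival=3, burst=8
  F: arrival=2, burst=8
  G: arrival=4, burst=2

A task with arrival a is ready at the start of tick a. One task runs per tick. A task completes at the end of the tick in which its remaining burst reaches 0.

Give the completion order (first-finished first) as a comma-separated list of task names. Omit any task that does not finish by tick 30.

t=0: L0/L1/L2 = BD/-/- → run B
t=1: L0/L1/L2 = BD/-/- → run B
t=2: L0/L1/L2 = BDF/-/- → run B
t=3: L0/L1/L2 = BDFE/-/- → run B
t=4: L0/L1/L2 = DFEG/B/- → run D
t=5: L0/L1/L2 = DFEG/B/- → run D
t=6: L0/L1/L2 = DFEG/B/- → run D
t=7: L0/L1/L2 = DFEG/B/- → run D
t=8: L0/L1/L2 = FEG/B/- → run F
t=9: L0/L1/L2 = FEG/B/- → run F
t=10: L0/L1/L2 = FEG/B/- → run F
t=11: L0/L1/L2 = FEG/B/- → run F
t=12: L0/L1/L2 = EG/BF/- → run E
t=13: L0/L1/L2 = EG/BF/- → run E
t=14: L0/L1/L2 = EG/BF/- → run E
t=15: L0/L1/L2 = EG/BF/- → run E
t=16: L0/L1/L2 = G/BFE/- → run G
t=17: L0/L1/L2 = G/BFE/- → run G
t=18: L0/L1/L2 = -/BFE/- → run B
t=19: L0/L1/L2 = -/FE/- → run F
t=20: L0/L1/L2 = -/FE/- → run F
t=21: L0/L1/L2 = -/FE/- → run F
t=22: L0/L1/L2 = -/FE/- → run F
t=23: L0/L1/L2 = -/E/- → run E
t=24: L0/L1/L2 = -/E/- → run E
t=25: L0/L1/L2 = -/E/- → run E
t=26: L0/L1/L2 = -/E/- → run E
t=27: (idle)
t=28: (idle)
t=29: (idle)
t=30: (idle)

completion order = D, G, B, F, E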